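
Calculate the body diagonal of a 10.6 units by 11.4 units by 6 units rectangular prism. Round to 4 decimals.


Shape: rectangular box (space diagonal)
l = 10.6 units, w = 11.4 units, h = 6 units
Visualize: the diagonal of the base, then a right triangle with that diagonal and the height.
Formula: d = sqrt(l^2 + w^2 + h^2)
l^2 + w^2 + h^2 = 112.36 + 129.96 + 36 = 278.32
d = sqrt(278.32)
d = 16.6829
16.6829 units


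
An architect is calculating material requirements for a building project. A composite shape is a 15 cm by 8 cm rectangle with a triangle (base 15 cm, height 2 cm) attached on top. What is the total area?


Composite shape: rectangle + triangle
Rectangle area = 15 * 8 = 120
Triangle area = 0.5 * 15 * 2 = 15
Total = 120 + 15
Total = 135
135 cm^2


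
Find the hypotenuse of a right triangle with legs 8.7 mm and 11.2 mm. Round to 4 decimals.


Shape: right triangle
Legs a = 8.7 mm, b = 11.2 mm
Formula: c = sqrt(a^2 + b^2)
a^2 = 75.69, b^2 = 125.44
a^2 + b^2 = 201.13
c = sqrt(201.13)
c = 14.182
14.182 mm


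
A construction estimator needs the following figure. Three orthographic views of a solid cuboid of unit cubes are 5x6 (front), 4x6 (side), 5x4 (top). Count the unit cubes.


Orthographic views of a solid rectangular block:
Front view 5 x 6 -> length = 5, height = 6
Side view 4 x 6 -> width = 4, height = 6 (consistent)
Top view 5 x 4 -> confirms length = 5, width = 4
The block is 5 x 4 x 6.
Total unit cubes = 5 * 4 * 6 = 120
120 unit cubes


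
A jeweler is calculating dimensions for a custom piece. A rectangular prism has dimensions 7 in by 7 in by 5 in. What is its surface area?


Shape: rectangular prism
l = 7 in, w = 7 in, h = 5 in
Formula: SA = 2(lw + lh + wh)
lw = 49, lh = 35, wh = 35
lw + lh + wh = 119
SA = 2 * 119
SA = 238
238 in^2


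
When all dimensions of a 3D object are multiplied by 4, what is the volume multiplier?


Linear scale factor k = 4
Rule: under a linear scaling by k, volumes scale by k^3.
k^3 = 4 * 4 * 4
k^3 = 16 * 4
k^3 = 64
Volume scales by a factor of 64.
64 (dimensionless)


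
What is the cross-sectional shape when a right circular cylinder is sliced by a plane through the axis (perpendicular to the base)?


Solid: right circular cylinder
Cutting plane: through the axis (perpendicular to the base)
Visualize the intersection of the plane with the solid's surface.
The boundary of the cut region is a rectangle.
rectangle


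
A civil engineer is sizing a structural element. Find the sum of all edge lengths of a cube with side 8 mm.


Shape: cube
Side s = 8 mm
A cube has 12 edges, all equal.
Formula: total edge length = 12 * s
Total = 12 * 8
Total = 96
96 mm


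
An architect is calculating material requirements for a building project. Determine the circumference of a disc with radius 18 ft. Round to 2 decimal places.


Shape: circle
Radius r = 18 ft
Formula: C = 2 * pi * r
C = 2 * pi * 18
C = 36 * pi
C = 113.1
113.1 ft


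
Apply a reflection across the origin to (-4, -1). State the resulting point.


Transformation: reflection
Original point: (-4, -1)
Rule for reflection through the origin: (x, y) -> (-x, -y)
Apply: (-4, -1) -> (4, 1)
(4, 1)


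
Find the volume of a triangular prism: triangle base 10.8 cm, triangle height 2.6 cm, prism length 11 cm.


Shape: triangular prism
Triangle base = 10.8 cm, triangle height = 2.6 cm, prism length L = 11 cm
Formula: V = (1/2 * b * h_tri) * L
Cross-section area = 0.5 * 10.8 * 2.6 = 14.04
V = 14.04 * 11
V = 154.44
154.44 cm^3


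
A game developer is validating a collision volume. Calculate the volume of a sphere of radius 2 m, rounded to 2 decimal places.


Shape: sphere
Radius r = 2 m
Formula: V = (4/3) * pi * r^3
r^3 = 8
(4/3) * 8 = 10.666667
V = 10.666667 * pi
V = 33.51
33.51 m^3


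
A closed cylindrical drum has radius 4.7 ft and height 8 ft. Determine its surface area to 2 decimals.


Shape: closed cylinder
Radius r = 4.7 ft, Height h = 8 ft
Formula: SA = 2*pi*r^2 + 2*pi*r*h = 2*pi*r*(r + h)
r + h = 12.7
2 * r * (r + h) = 2 * 4.7 * 12.7 = 119.38
SA = 119.38 * pi
SA = 375.04
375.04 ft^2


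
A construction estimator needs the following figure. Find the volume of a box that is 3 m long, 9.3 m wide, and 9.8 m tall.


Shape: rectangular prism
l = 3 m, w = 9.3 m, h = 9.8 m
Formula: V = l * w * h
V = 3 * 9.3 * 9.8
V = 27.9 * 9.8
V = 273.42
273.42 m^3


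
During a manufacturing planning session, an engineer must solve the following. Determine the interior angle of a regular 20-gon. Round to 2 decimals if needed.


Shape: regular icosagon (20 sides)
Formula: interior angle = (n - 2) * 180 / n
(n - 2) = 18
(n - 2) * 180 = 3240
angle = 3240 / 20
angle = 162
162 degrees


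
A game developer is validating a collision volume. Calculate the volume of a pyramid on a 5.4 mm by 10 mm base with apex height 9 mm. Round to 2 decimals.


Shape: rectangular pyramid
Base: 5.4 mm x 10 mm, Height h = 9 mm
Formula: V = (1/3) * base_area * h
base_area = 5.4 * 10 = 54
base_area * h = 54 * 9 = 486
V = 486 / 3
V = 162
162 mm^3


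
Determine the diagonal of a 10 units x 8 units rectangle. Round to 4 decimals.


Shape: rectangle (diagonal via Pythagoras)
Sides: 10 units and 8 units
Formula: d = sqrt(l^2 + w^2)
l^2 = 100, w^2 = 64
l^2 + w^2 = 164
d = sqrt(164)
d = 12.8062
12.8062 units


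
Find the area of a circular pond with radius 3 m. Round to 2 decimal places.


Shape: circle
Radius r = 3 m
Formula: A = pi * r^2
r^2 = 3^2 = 9
A = pi * 9
A = 28.27
28.27 m^2


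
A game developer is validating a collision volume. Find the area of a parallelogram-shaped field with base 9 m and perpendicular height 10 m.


Shape: parallelogram
Base b = 9 m, Height h = 10 m
Formula: A = b * h
A = 9 * 10
A = 90
90 m^2


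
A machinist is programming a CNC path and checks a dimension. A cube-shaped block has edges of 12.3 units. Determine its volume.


Shape: cube
Side s = 12.3 units
Formula: V = s^3
V = 12.3 * 12.3 * 12.3
V = 151.29 * 12.3
V = 1860.867
1860.867 units^3


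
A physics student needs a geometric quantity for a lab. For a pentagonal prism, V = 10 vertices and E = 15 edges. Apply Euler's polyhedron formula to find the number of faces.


Polyhedron: pentagonal prism
Euler's formula for convex polyhedra: V - E + F = 2
Given: V = 10 vertices and E = 15 edges
Solve for F:
F = 2 + E - V = 2 + 15 - 10 = 7
7 faces


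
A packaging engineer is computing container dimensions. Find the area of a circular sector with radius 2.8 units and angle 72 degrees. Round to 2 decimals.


Shape: circular sector
Radius r = 2.8 units, Angle = 72 degrees
Formula: A = (angle/360) * pi * r^2
r^2 = 7.84
Fraction of circle = 72/360
A = (72/360) * pi * 7.84
A = 1.568 * pi
A = 4.93
4.93 units^2


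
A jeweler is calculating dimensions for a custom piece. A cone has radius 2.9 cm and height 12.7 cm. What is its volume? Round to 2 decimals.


Shape: cone
Radius r = 2.9 cm, Height h = 12.7 cm
Formula: V = (1/3) * pi * r^2 * h
r^2 = 8.41
pi * r^2 * h = pi * 8.41 * 12.7 = 106.807 * pi
V = 106.807 * pi / 3
V = 111.85
111.85 cm^3


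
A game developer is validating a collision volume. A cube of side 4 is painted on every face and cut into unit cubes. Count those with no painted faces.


Large cube: 4 x 4 x 4, cut into unit cubes.
n = 4, so n - 2 = 2
Unpainted cubes form the interior (n - 2)^3 block.
(n - 2)^3 = 2^3 = 8
8 unit cubes


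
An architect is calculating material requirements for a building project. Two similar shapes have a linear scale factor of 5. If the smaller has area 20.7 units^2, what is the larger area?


Linear scale factor k = 5
Original area = 20.7 units^2
Rule: under a linear scaling by k, areas scale by k^2.
k^2 = 5^2 = 25
New area = 20.7 * 25
New area = 517.5
517.5 units^2


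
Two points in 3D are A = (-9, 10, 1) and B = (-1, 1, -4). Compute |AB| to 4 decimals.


3D distance between two points
P1 = (-9, 10, 1), P2 = (-1, 1, -4)
Formula: d = sqrt((x2-x1)^2 + (y2-y1)^2 + (z2-z1)^2)
dx = -1 - -9 = 8
dy = 1 - 10 = -9
dz = -4 - 1 = -5
dx^2 + dy^2 + dz^2 = 64 + 81 + 25 = 170
d = sqrt(170)
d = 13.0384
13.0384 units


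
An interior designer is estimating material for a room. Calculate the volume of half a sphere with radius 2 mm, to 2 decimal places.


Shape: hemisphere (half of a sphere)
Radius r = 2 mm
Formula: V = (1/2) * (4/3) * pi * r^3 = (2/3) * pi * r^3
r^3 = 8
(2/3) * 8 = 5.333333
V = 5.333333 * pi
V = 16.76
16.76 mm^3


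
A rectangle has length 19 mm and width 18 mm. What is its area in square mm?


Shape: rectangle
Length l = 19 mm, Width w = 18 mm
Formula: A = l * w
A = 19 * 18
A = 342
342 mm^2


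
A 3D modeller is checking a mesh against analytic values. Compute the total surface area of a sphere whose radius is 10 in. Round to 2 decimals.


Shape: sphere
Radius r = 10 in
Formula: SA = 4 * pi * r^2
r^2 = 100
SA = 4 * pi * 100
SA = 400 * pi
SA = 1256.64
1256.64 in^2


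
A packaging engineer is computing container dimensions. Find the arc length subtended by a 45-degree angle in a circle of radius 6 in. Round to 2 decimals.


Shape: circular arc
Radius r = 6 in, Angle = 45 degrees
Formula: L = (angle/360) * 2 * pi * r
2 * pi * r = 12 * pi
L = (45/360) * 12 * pi
L = 1.5 * pi
L = 4.71
4.71 in


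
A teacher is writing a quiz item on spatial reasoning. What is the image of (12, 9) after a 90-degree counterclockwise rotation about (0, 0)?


Transformation: rotation about the origin
Original point: (12, 9)
Rule for 90 deg counterclockwise: (x, y) -> (-y, x)
Apply: (12, 9) -> (-9, 12)
(-9, 12)


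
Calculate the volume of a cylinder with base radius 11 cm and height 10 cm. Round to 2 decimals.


Shape: cylinder
Radius r = 11 cm, Height h = 10 cm
Formula: V = pi * r^2 * h
r^2 = 121
V = pi * 121 * 10
V = 1210 * pi
V = 3801.33
3801.33 cm^3


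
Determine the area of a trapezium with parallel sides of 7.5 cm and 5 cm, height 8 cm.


Shape: trapezoid
Parallel sides a = 7.5 cm, b = 5 cm; Height h = 8 cm
Formula: A = (a + b) * h / 2
a + b = 7.5 + 5 = 12.5
A = 12.5 * 8 / 2
A = 100 / 2
A = 50
50 cm^2


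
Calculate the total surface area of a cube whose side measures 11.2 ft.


Shape: cube
Side s = 11.2 ft
A cube has 6 square faces.
Formula: SA = 6 * s^2
s^2 = 125.44
SA = 6 * 125.44
SA = 752.64
752.64 ft^2


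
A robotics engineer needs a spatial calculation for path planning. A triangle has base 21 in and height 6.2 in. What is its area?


Shape: triangle
Base b = 21 in, Height h = 6.2 in
Formula: A = (1/2) * b * h
A = 0.5 * 21 * 6.2
A = 0.5 * 130.2
A = 65.1
65.1 in^2


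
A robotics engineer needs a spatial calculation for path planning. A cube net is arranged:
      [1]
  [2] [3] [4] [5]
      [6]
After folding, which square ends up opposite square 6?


Net: cross layout. Take square 3 as the base (bottom).
Fold the four squares in the horizontal row up around 3: 2 -> left, 4 -> right, 5 wraps to the top.
Fold 1 and 6 up from 3: 1 -> back, 6 -> front.
Opposite pairs are therefore: (1, 6), (2, 4), (3, 5).
Face 6 is opposite face 1.
face 1


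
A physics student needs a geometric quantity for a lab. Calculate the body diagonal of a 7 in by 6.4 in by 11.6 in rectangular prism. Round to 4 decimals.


Shape: rectangular box (space diagonal)
l = 7 in, w = 6.4 in, h = 11.6 in
Visualize: the diagonal of the base, then a right triangle with that diagonal and the height.
Formula: d = sqrt(l^2 + w^2 + h^2)
l^2 + w^2 + h^2 = 49 + 40.96 + 134.56 = 224.52
d = sqrt(224.52)
d = 14.984
14.984 in


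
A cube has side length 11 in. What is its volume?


Shape: cube
Side s = 11 in
Formula: V = s^3
V = 11 * 11 * 11
V = 121 * 11
V = 1331
1331 in^3


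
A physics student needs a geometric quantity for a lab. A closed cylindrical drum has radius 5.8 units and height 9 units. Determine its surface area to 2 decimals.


Shape: closed cylinder
Radius r = 5.8 units, Height h = 9 units
Formula: SA = 2*pi*r^2 + 2*pi*r*h = 2*pi*r*(r + h)
r + h = 14.8
2 * r * (r + h) = 2 * 5.8 * 14.8 = 171.68
SA = 171.68 * pi
SA = 539.35
539.35 units^2


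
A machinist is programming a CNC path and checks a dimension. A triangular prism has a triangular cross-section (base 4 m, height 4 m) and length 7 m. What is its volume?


Shape: triangular prism
Triangle base = 4 m, triangle height = 4 m, prism length L = 7 m
Formula: V = (1/2 * b * h_tri) * L
Cross-section area = 0.5 * 4 * 4 = 8
V = 8 * 7
V = 56
56 m^3


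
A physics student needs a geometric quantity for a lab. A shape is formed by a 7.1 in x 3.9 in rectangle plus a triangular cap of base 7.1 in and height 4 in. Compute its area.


Composite shape: rectangle + triangle
Rectangle area = 7.1 * 3.9 = 27.69
Triangle area = 0.5 * 7.1 * 4 = 14.2
Total = 27.69 + 14.2
Total = 41.89
41.89 in^2


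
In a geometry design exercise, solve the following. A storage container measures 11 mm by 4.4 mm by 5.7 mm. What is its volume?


Shape: rectangular prism
l = 11 mm, w = 4.4 mm, h = 5.7 mm
Formula: V = l * w * h
V = 11 * 4.4 * 5.7
V = 48.4 * 5.7
V = 275.88
275.88 mm^3


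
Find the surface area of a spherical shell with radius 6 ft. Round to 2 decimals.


Shape: sphere
Radius r = 6 ft
Formula: SA = 4 * pi * r^2
r^2 = 36
SA = 4 * pi * 36
SA = 144 * pi
SA = 452.39
452.39 ft^2


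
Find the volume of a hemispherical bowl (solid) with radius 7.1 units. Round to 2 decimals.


Shape: hemisphere (half of a sphere)
Radius r = 7.1 units
Formula: V = (1/2) * (4/3) * pi * r^3 = (2/3) * pi * r^3
r^3 = 357.911
(2/3) * 357.911 = 238.607333
V = 238.607333 * pi
V = 749.61
749.61 units^3


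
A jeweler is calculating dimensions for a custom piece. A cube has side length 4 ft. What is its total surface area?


Shape: cube
Side s = 4 ft
A cube has 6 square faces.
Formula: SA = 6 * s^2
s^2 = 16
SA = 6 * 16
SA = 96
96 ft^2


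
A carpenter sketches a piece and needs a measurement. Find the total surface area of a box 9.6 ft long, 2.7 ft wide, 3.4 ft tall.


Shape: rectangular prism
l = 9.6 ft, w = 2.7 ft, h = 3.4 ft
Formula: SA = 2(lw + lh + wh)
lw = 25.92, lh = 32.64, wh = 9.18
lw + lh + wh = 67.74
SA = 2 * 67.74
SA = 135.48
135.48 ft^2


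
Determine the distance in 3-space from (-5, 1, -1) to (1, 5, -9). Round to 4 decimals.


3D distance between two points
P1 = (-5, 1, -1), P2 = (1, 5, -9)
Formula: d = sqrt((x2-x1)^2 + (y2-y1)^2 + (z2-z1)^2)
dx = 1 - -5 = 6
dy = 5 - 1 = 4
dz = -9 - -1 = -8
dx^2 + dy^2 + dz^2 = 36 + 16 + 64 = 116
d = sqrt(116)
d = 10.7703
10.7703 units


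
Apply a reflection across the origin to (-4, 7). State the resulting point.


Transformation: reflection
Original point: (-4, 7)
Rule for reflection through the origin: (x, y) -> (-x, -y)
Apply: (-4, 7) -> (4, -7)
(4, -7)


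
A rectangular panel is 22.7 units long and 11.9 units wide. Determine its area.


Shape: rectangle
Length l = 22.7 units, Width w = 11.9 units
Formula: A = l * w
A = 22.7 * 11.9
A = 270.13
270.13 units^2


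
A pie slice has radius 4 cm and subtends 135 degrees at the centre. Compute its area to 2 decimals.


Shape: circular sector
Radius r = 4 cm, Angle = 135 degrees
Formula: A = (angle/360) * pi * r^2
r^2 = 16
Fraction of circle = 135/360
A = (135/360) * pi * 16
A = 6 * pi
A = 18.85
18.85 cm^2


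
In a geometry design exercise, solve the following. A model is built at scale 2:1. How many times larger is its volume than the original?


Linear scale factor k = 2
Rule: under a linear scaling by k, volumes scale by k^3.
k^3 = 2 * 2 * 2
k^3 = 4 * 2
k^3 = 8
Volume scales by a factor of 8.
8 (dimensionless)


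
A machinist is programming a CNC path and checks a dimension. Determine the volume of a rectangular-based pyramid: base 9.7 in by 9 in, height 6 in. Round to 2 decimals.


Shape: rectangular pyramid
Base: 9.7 in x 9 in, Height h = 6 in
Formula: V = (1/3) * base_area * h
base_area = 9.7 * 9 = 87.3
base_area * h = 87.3 * 6 = 523.8
V = 523.8 / 3
V = 174.6
174.6 in^3


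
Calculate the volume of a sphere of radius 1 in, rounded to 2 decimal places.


Shape: sphere
Radius r = 1 in
Formula: V = (4/3) * pi * r^3
r^3 = 1
(4/3) * 1 = 1.333333
V = 1.333333 * pi
V = 4.19
4.19 in^3


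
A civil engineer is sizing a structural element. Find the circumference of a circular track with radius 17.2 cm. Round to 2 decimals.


Shape: circle
Radius r = 17.2 cm
Formula: C = 2 * pi * r
C = 2 * pi * 17.2
C = 34.4 * pi
C = 108.07
108.07 cm


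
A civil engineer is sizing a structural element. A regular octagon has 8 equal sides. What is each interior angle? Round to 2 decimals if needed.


Shape: regular octagon (8 sides)
Formula: interior angle = (n - 2) * 180 / n
(n - 2) = 6
(n - 2) * 180 = 1080
angle = 1080 / 8
angle = 135
135 degrees


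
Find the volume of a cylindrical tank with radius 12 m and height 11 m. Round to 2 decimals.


Shape: cylinder
Radius r = 12 m, Height h = 11 m
Formula: V = pi * r^2 * h
r^2 = 144
V = pi * 144 * 11
V = 1584 * pi
V = 4976.28
4976.28 m^3


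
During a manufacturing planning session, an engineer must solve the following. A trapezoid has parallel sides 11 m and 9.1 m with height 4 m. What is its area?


Shape: trapezoid
Parallel sides a = 11 m, b = 9.1 m; Height h = 4 m
Formula: A = (a + b) * h / 2
a + b = 11 + 9.1 = 20.1
A = 20.1 * 4 / 2
A = 80.4 / 2
A = 40.2
40.2 m^2


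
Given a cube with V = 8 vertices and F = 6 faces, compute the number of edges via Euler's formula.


Polyhedron: cube
Euler's formula for convex polyhedra: V - E + F = 2
Given: V = 8 vertices and F = 6 faces
Solve for E:
E = V + F - 2 = 8 + 6 - 2 = 12
12 edges


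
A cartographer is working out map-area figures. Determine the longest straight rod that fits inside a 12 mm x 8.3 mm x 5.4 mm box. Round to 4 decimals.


Shape: rectangular box (space diagonal)
l = 12 mm, w = 8.3 mm, h = 5.4 mm
Visualize: the diagonal of the base, then a right triangle with that diagonal and the height.
Formula: d = sqrt(l^2 + w^2 + h^2)
l^2 + w^2 + h^2 = 144 + 68.89 + 29.16 = 242.05
d = sqrt(242.05)
d = 15.558
15.558 mm


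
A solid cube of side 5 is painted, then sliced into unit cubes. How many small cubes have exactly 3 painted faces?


Large cube: 5 x 5 x 5, cut into unit cubes.
Cubes with 3 painted faces are at the corners. A cube always has 8 corners.
Count = 8
8 unit cubes


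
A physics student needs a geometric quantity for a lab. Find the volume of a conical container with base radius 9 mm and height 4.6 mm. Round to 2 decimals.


Shape: cone
Radius r = 9 mm, Height h = 4.6 mm
Formula: V = (1/3) * pi * r^2 * h
r^2 = 81
pi * r^2 * h = pi * 81 * 4.6 = 372.6 * pi
V = 372.6 * pi / 3
V = 390.19
390.19 mm^3


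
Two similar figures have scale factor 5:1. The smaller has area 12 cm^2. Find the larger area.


Linear scale factor k = 5
Original area = 12 cm^2
Rule: under a linear scaling by k, areas scale by k^2.
k^2 = 5^2 = 25
New area = 12 * 25
New area = 300
300 cm^2


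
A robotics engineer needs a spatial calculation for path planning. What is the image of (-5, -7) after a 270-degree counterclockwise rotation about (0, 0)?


Transformation: rotation about the origin
Original point: (-5, -7)
Rule for 270 deg counterclockwise: (x, y) -> (y, -x)
Apply: (-5, -7) -> (-7, 5)
(-7, 5)


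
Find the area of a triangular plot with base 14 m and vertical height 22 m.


Shape: triangle
Base b = 14 m, Height h = 22 m
Formula: A = (1/2) * b * h
A = 0.5 * 14 * 22
A = 0.5 * 308
A = 154
154 m^2


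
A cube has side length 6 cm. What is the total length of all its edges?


Shape: cube
Side s = 6 cm
A cube has 12 edges, all equal.
Formula: total edge length = 12 * s
Total = 12 * 6
Total = 72
72 cm


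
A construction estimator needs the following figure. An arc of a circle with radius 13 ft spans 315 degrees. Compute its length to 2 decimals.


Shape: circular arc
Radius r = 13 ft, Angle = 315 degrees
Formula: L = (angle/360) * 2 * pi * r
2 * pi * r = 26 * pi
L = (315/360) * 26 * pi
L = 22.75 * pi
L = 71.47
71.47 ft


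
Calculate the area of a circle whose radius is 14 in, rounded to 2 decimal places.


Shape: circle
Radius r = 14 in
Formula: A = pi * r^2
r^2 = 14^2 = 196
A = pi * 196
A = 615.75
615.75 in^2


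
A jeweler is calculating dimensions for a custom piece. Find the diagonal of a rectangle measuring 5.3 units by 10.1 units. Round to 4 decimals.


Shape: rectangle (diagonal via Pythagoras)
Sides: 5.3 units and 10.1 units
Formula: d = sqrt(l^2 + w^2)
l^2 = 28.09, w^2 = 102.01
l^2 + w^2 = 130.1
d = sqrt(130.1)
d = 11.4061
11.4061 units


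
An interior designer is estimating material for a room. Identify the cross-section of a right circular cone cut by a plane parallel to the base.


Solid: right circular cone
Cutting plane: parallel to the base
Visualize the intersection of the plane with the solid's surface.
The boundary of the cut region is a circle.
circle


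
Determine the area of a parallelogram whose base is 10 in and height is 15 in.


Shape: parallelogram
Base b = 10 in, Height h = 15 in
Formula: A = b * h
A = 10 * 15
A = 150
150 in^2


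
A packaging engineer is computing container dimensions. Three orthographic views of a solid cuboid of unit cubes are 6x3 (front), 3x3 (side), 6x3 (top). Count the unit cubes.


Orthographic views of a solid rectangular block:
Front view 6 x 3 -> length = 6, height = 3
Side view 3 x 3 -> width = 3, height = 3 (consistent)
Top view 6 x 3 -> confirms length = 6, width = 3
The block is 6 x 3 x 3.
Total unit cubes = 6 * 3 * 3 = 54
54 unit cubes


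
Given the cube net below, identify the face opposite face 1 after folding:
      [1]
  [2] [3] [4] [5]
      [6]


Net: cross layout. Take square 3 as the base (bottom).
Fold the four squares in the horizontal row up around 3: 2 -> left, 4 -> right, 5 wraps to the top.
Fold 1 and 6 up from 3: 1 -> back, 6 -> front.
Opposite pairs are therefore: (1, 6), (2, 4), (3, 5).
Face 1 is opposite face 6.
face 6


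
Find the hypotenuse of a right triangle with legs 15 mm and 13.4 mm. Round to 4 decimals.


Shape: right triangle
Legs a = 15 mm, b = 13.4 mm
Formula: c = sqrt(a^2 + b^2)
a^2 = 225, b^2 = 179.56
a^2 + b^2 = 404.56
c = sqrt(404.56)
c = 20.1137
20.1137 mm


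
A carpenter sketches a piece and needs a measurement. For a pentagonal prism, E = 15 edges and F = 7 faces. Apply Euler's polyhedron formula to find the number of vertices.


Polyhedron: pentagonal prism
Euler's formula for convex polyhedra: V - E + F = 2
Given: E = 15 edges and F = 7 faces
Solve for V:
V = 2 + E - F = 2 + 15 - 7 = 10
10 vertices


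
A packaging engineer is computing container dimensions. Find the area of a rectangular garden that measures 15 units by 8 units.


Shape: rectangle
Length l = 15 units, Width w = 8 units
Formula: A = l * w
A = 15 * 8
A = 120
120 units^2


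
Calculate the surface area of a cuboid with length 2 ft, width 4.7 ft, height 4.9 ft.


Shape: rectangular prism
l = 2 ft, w = 4.7 ft, h = 4.9 ft
Formula: SA = 2(lw + lh + wh)
lw = 9.4, lh = 9.8, wh = 23.03
lw + lh + wh = 42.23
SA = 2 * 42.23
SA = 84.46
84.46 ft^2


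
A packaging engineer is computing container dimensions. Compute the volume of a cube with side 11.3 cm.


Shape: cube
Side s = 11.3 cm
Formula: V = s^3
V = 11.3 * 11.3 * 11.3
V = 127.69 * 11.3
V = 1442.897
1442.897 cm^3


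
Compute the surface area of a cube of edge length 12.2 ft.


Shape: cube
Side s = 12.2 ft
A cube has 6 square faces.
Formula: SA = 6 * s^2
s^2 = 148.84
SA = 6 * 148.84
SA = 893.04
893.04 ft^2


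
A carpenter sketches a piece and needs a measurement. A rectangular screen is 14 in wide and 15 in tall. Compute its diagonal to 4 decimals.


Shape: rectangle (diagonal via Pythagoras)
Sides: 14 in and 15 in
Formula: d = sqrt(l^2 + w^2)
l^2 = 196, w^2 = 225
l^2 + w^2 = 421
d = sqrt(421)
d = 20.5183
20.5183 in


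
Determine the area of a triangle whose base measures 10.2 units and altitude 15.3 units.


Shape: triangle
Base b = 10.2 units, Height h = 15.3 units
Formula: A = (1/2) * b * h
A = 0.5 * 10.2 * 15.3
A = 0.5 * 156.06
A = 78.03
78.03 units^2


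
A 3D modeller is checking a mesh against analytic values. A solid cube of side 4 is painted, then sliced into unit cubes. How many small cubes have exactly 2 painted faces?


Large cube: 4 x 4 x 4, cut into unit cubes.
n = 4, so n - 2 = 2
Cubes with 2 painted faces lie along the edges, excluding corners.
A cube has 12 edges; each contributes (n - 2) = 2 such cubes.
Count = 12 * 2 = 24
24 unit cubes


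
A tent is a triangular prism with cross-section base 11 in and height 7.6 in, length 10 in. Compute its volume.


Shape: triangular prism
Triangle base = 11 in, triangle height = 7.6 in, prism length L = 10 in
Formula: V = (1/2 * b * h_tri) * L
Cross-section area = 0.5 * 11 * 7.6 = 41.8
V = 41.8 * 10
V = 418
418 in^3


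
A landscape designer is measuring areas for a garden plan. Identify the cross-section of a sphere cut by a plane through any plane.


Solid: sphere
Cutting plane: through any plane
Visualize the intersection of the plane with the solid's surface.
The boundary of the cut region is a circle.
circle


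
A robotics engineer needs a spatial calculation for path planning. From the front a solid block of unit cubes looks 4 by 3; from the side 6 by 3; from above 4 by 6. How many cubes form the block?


Orthographic views of a solid rectangular block:
Front view 4 x 3 -> length = 4, height = 3
Side view 6 x 3 -> width = 6, height = 3 (consistent)
Top view 4 x 6 -> confirms length = 4, width = 6
The block is 4 x 6 x 3.
Total unit cubes = 4 * 6 * 3 = 72
72 unit cubes


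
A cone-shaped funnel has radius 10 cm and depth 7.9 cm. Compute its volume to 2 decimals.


Shape: cone
Radius r = 10 cm, Height h = 7.9 cm
Formula: V = (1/3) * pi * r^2 * h
r^2 = 100
pi * r^2 * h = pi * 100 * 7.9 = 790 * pi
V = 790 * pi / 3
V = 827.29
827.29 cm^3


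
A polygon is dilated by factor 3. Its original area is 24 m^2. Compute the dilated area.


Linear scale factor k = 3
Original area = 24 m^2
Rule: under a linear scaling by k, areas scale by k^2.
k^2 = 3^2 = 9
New area = 24 * 9
New area = 216
216 m^2


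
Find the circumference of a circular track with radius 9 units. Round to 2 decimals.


Shape: circle
Radius r = 9 units
Formula: C = 2 * pi * r
C = 2 * pi * 9
C = 18 * pi
C = 56.55
56.55 units


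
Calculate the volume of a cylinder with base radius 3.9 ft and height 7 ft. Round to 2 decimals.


Shape: cylinder
Radius r = 3.9 ft, Height h = 7 ft
Formula: V = pi * r^2 * h
r^2 = 15.21
V = pi * 15.21 * 7
V = 106.47 * pi
V = 334.49
334.49 ft^3


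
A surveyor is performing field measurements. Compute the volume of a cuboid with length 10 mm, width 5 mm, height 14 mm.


Shape: rectangular prism
l = 10 mm, w = 5 mm, h = 14 mm
Formula: V = l * w * h
V = 10 * 5 * 14
V = 50 * 14
V = 700
700 mm^3


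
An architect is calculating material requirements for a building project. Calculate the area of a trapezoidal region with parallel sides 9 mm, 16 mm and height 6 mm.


Shape: trapezoid
Parallel sides a = 9 mm, b = 16 mm; Height h = 6 mm
Formula: A = (a + b) * h / 2
a + b = 9 + 16 = 25
A = 25 * 6 / 2
A = 150 / 2
A = 75
75 mm^2


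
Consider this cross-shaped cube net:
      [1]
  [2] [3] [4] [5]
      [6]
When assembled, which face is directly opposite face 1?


Net: cross layout. Take square 3 as the base (bottom).
Fold the four squares in the horizontal row up around 3: 2 -> left, 4 -> right, 5 wraps to the top.
Fold 1 and 6 up from 3: 1 -> back, 6 -> front.
Opposite pairs are therefore: (1, 6), (2, 4), (3, 5).
Face 1 is opposite face 6.
face 6


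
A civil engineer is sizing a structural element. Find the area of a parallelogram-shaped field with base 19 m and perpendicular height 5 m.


Shape: parallelogram
Base b = 19 m, Height h = 5 m
Formula: A = b * h
A = 19 * 5
A = 95
95 m^2


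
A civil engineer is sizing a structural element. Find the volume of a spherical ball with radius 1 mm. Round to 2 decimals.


Shape: sphere
Radius r = 1 mm
Formula: V = (4/3) * pi * r^3
r^3 = 1
(4/3) * 1 = 1.333333
V = 1.333333 * pi
V = 4.19
4.19 mm^3


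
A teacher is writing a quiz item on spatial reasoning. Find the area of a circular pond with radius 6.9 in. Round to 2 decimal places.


Shape: circle
Radius r = 6.9 in
Formula: A = pi * r^2
r^2 = 6.9^2 = 47.61
A = pi * 47.61
A = 149.57
149.57 in^2


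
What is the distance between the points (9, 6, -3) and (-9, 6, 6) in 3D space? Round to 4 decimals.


3D distance between two points
P1 = (9, 6, -3), P2 = (-9, 6, 6)
Formula: d = sqrt((x2-x1)^2 + (y2-y1)^2 + (z2-z1)^2)
dx = -9 - 9 = -18
dy = 6 - 6 = 0
dz = 6 - -3 = 9
dx^2 + dy^2 + dz^2 = 324 + 0 + 81 = 405
d = sqrt(405)
d = 20.1246
20.1246 units


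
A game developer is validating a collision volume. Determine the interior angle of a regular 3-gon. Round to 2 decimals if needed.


Shape: regular triangle (3 sides)
Formula: interior angle = (n - 2) * 180 / n
(n - 2) = 1
(n - 2) * 180 = 180
angle = 180 / 3
angle = 60
60 degrees


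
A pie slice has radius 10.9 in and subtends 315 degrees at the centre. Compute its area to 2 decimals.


Shape: circular sector
Radius r = 10.9 in, Angle = 315 degrees
Formula: A = (angle/360) * pi * r^2
r^2 = 118.81
Fraction of circle = 315/360
A = (315/360) * pi * 118.81
A = 103.95875 * pi
A = 326.6
326.6 in^2


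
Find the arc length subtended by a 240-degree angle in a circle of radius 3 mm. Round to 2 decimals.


Shape: circular arc
Radius r = 3 mm, Angle = 240 degrees
Formula: L = (angle/360) * 2 * pi * r
2 * pi * r = 6 * pi
L = (240/360) * 6 * pi
L = 4 * pi
L = 12.57
12.57 mm


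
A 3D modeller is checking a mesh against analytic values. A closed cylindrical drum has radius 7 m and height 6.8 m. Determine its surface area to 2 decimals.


Shape: closed cylinder
Radius r = 7 m, Height h = 6.8 m
Formula: SA = 2*pi*r^2 + 2*pi*r*h = 2*pi*r*(r + h)
r + h = 13.8
2 * r * (r + h) = 2 * 7 * 13.8 = 193.2
SA = 193.2 * pi
SA = 606.96
606.96 m^2


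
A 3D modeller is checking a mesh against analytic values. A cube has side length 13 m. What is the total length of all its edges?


Shape: cube
Side s = 13 m
A cube has 12 edges, all equal.
Formula: total edge length = 12 * s
Total = 12 * 13
Total = 156
156 m


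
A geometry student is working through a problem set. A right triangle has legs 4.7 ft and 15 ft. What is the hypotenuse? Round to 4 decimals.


Shape: right triangle
Legs a = 4.7 ft, b = 15 ft
Formula: c = sqrt(a^2 + b^2)
a^2 = 22.09, b^2 = 225
a^2 + b^2 = 247.09
c = sqrt(247.09)
c = 15.7191
15.7191 ft


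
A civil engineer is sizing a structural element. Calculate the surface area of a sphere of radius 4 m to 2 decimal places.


Shape: sphere
Radius r = 4 m
Formula: SA = 4 * pi * r^2
r^2 = 16
SA = 4 * pi * 16
SA = 64 * pi
SA = 201.06
201.06 m^2


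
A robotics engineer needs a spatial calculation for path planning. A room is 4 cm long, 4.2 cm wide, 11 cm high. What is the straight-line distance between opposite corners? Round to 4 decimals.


Shape: rectangular box (space diagonal)
l = 4 cm, w = 4.2 cm, h = 11 cm
Visualize: the diagonal of the base, then a right triangle with that diagonal and the height.
Formula: d = sqrt(l^2 + w^2 + h^2)
l^2 + w^2 + h^2 = 16 + 17.64 + 121 = 154.64
d = sqrt(154.64)
d = 12.4354
12.4354 cm


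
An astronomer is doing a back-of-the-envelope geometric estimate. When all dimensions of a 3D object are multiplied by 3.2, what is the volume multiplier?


Linear scale factor k = 3.2
Rule: under a linear scaling by k, volumes scale by k^3.
k^3 = 3.2 * 3.2 * 3.2
k^3 = 10.24 * 3.2
k^3 = 32.768
Volume scales by a factor of 32.768.
32.768 (dimensionless)


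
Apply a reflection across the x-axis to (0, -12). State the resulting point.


Transformation: reflection
Original point: (0, -12)
Rule for reflection over the x-axis: (x, y) -> (x, -y)
Apply: (0, -12) -> (0, 12)
(0, 12)


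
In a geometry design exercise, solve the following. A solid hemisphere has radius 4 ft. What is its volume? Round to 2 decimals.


Shape: hemisphere (half of a sphere)
Radius r = 4 ft
Formula: V = (1/2) * (4/3) * pi * r^3 = (2/3) * pi * r^3
r^3 = 64
(2/3) * 64 = 42.666667
V = 42.666667 * pi
V = 134.04
134.04 ft^3


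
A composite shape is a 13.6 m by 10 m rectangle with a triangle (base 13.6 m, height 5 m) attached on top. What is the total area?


Composite shape: rectangle + triangle
Rectangle area = 13.6 * 10 = 136
Triangle area = 0.5 * 13.6 * 5 = 34
Total = 136 + 34
Total = 170
170 m^2


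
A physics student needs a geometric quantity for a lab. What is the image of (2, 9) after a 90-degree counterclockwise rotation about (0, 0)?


Transformation: rotation about the origin
Original point: (2, 9)
Rule for 90 deg counterclockwise: (x, y) -> (-y, x)
Apply: (2, 9) -> (-9, 2)
(-9, 2)


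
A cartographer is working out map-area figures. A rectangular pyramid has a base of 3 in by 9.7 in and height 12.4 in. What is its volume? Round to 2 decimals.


Shape: rectangular pyramid
Base: 3 in x 9.7 in, Height h = 12.4 in
Formula: V = (1/3) * base_area * h
base_area = 3 * 9.7 = 29.1
base_area * h = 29.1 * 12.4 = 360.84
V = 360.84 / 3
V = 120.28
120.28 in^3


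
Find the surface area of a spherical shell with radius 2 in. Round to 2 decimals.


Shape: sphere
Radius r = 2 in
Formula: SA = 4 * pi * r^2
r^2 = 4
SA = 4 * pi * 4
SA = 16 * pi
SA = 50.27
50.27 in^2


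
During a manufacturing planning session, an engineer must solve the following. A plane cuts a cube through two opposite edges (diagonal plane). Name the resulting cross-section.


Solid: cube
Cutting plane: through two opposite edges (diagonal plane)
Visualize the intersection of the plane with the solid's surface.
The boundary of the cut region is a rectangle.
rectangle


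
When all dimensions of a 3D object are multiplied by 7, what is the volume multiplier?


Linear scale factor k = 7
Rule: under a linear scaling by k, volumes scale by k^3.
k^3 = 7 * 7 * 7
k^3 = 49 * 7
k^3 = 343
Volume scales by a factor of 343.
343 (dimensionless)


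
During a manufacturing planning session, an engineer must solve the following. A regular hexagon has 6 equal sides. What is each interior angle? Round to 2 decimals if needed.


Shape: regular hexagon (6 sides)
Formula: interior angle = (n - 2) * 180 / n
(n - 2) = 4
(n - 2) * 180 = 720
angle = 720 / 6
angle = 120
120 degrees


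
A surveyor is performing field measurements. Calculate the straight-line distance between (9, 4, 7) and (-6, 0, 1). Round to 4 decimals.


3D distance between two points
P1 = (9, 4, 7), P2 = (-6, 0, 1)
Formula: d = sqrt((x2-x1)^2 + (y2-y1)^2 + (z2-z1)^2)
dx = -6 - 9 = -15
dy = 0 - 4 = -4
dz = 1 - 7 = -6
dx^2 + dy^2 + dz^2 = 225 + 16 + 36 = 277
d = sqrt(277)
d = 16.6433
16.6433 units


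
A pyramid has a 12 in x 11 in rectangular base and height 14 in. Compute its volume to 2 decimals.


Shape: rectangular pyramid
Base: 12 in x 11 in, Height h = 14 in
Formula: V = (1/3) * base_area * h
base_area = 12 * 11 = 132
base_area * h = 132 * 14 = 1848
V = 1848 / 3
V = 616
616 in^3


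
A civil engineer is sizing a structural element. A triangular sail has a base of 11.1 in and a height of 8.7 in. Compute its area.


Shape: triangle
Base b = 11.1 in, Height h = 8.7 in
Formula: A = (1/2) * b * h
A = 0.5 * 11.1 * 8.7
A = 0.5 * 96.57
A = 48.285
48.285 in^2


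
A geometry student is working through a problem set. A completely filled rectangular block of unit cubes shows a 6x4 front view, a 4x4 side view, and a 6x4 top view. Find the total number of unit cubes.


Orthographic views of a solid rectangular block:
Front view 6 x 4 -> length = 6, height = 4
Side view 4 x 4 -> width = 4, height = 4 (consistent)
Top view 6 x 4 -> confirms length = 6, width = 4
The block is 6 x 4 x 4.
Total unit cubes = 6 * 4 * 4 = 96
96 unit cubes


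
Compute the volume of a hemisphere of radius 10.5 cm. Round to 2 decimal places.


Shape: hemisphere (half of a sphere)
Radius r = 10.5 cm
Formula: V = (1/2) * (4/3) * pi * r^3 = (2/3) * pi * r^3
r^3 = 1157.625
(2/3) * 1157.625 = 771.75
V = 771.75 * pi
V = 2424.52
2424.52 cm^3


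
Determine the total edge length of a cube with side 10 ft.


Shape: cube
Side s = 10 ft
A cube has 12 edges, all equal.
Formula: total edge length = 12 * s
Total = 12 * 10
Total = 120
120 ft


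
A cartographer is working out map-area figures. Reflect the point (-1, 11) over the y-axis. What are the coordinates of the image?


Transformation: reflection
Original point: (-1, 11)
Rule for reflection over the y-axis: (x, y) -> (-x, y)
Apply: (-1, 11) -> (1, 11)
(1, 11)


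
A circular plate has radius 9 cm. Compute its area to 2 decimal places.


Shape: circle
Radius r = 9 cm
Formula: A = pi * r^2
r^2 = 9^2 = 81
A = pi * 81
A = 254.47
254.47 cm^2


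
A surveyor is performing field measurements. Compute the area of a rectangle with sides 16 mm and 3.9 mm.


Shape: rectangle
Length l = 16 mm, Width w = 3.9 mm
Formula: A = l * w
A = 16 * 3.9
A = 62.4
62.4 mm^2


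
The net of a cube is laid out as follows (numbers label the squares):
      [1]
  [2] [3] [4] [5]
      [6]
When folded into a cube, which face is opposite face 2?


Net: cross layout. Take square 3 as the base (bottom).
Fold the four squares in the horizontal row up around 3: 2 -> left, 4 -> right, 5 wraps to the top.
Fold 1 and 6 up from 3: 1 -> back, 6 -> front.
Opposite pairs are therefore: (1, 6), (2, 4), (3, 5).
Face 2 is opposite face 4.
face 4


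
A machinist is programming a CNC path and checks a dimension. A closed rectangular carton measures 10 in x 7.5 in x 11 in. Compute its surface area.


Shape: rectangular prism
l = 10 in, w = 7.5 in, h = 11 in
Formula: SA = 2(lw + lh + wh)
lw = 75, lh = 110, wh = 82.5
lw + lh + wh = 267.5
SA = 2 * 267.5
SA = 535
535 in^2


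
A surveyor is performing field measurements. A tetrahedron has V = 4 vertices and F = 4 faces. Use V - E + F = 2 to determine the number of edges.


Polyhedron: tetrahedron
Euler's formula for convex polyhedra: V - E + F = 2
Given: V = 4 vertices and F = 4 faces
Solve for E:
E = V + F - 2 = 4 + 4 - 2 = 6
6 edges


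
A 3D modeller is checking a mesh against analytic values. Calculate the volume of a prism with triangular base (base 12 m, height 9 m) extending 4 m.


Shape: triangular prism
Triangle base = 12 m, triangle height = 9 m, prism length L = 4 m
Formula: V = (1/2 * b * h_tri) * L
Cross-section area = 0.5 * 12 * 9 = 54
V = 54 * 4
V = 216
216 m^3


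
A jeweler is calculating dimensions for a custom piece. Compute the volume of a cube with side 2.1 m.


Shape: cube
Side s = 2.1 m
Formula: V = s^3
V = 2.1 * 2.1 * 2.1
V = 4.41 * 2.1
V = 9.261
9.261 m^3


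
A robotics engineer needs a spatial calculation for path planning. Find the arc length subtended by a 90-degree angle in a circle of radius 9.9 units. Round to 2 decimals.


Shape: circular arc
Radius r = 9.9 units, Angle = 90 degrees
Formula: L = (angle/360) * 2 * pi * r
2 * pi * r = 19.8 * pi
L = (90/360) * 19.8 * pi
L = 4.95 * pi
L = 15.55
15.55 units


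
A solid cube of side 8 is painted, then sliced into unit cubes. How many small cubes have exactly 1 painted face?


Large cube: 8 x 8 x 8, cut into unit cubes.
n = 8, so n - 2 = 6
Cubes with 1 painted face lie in the interior of each face.
A cube has 6 faces; each contributes (n - 2)^2 = 36 such cubes.
Count = 6 * 36 = 216
216 unit cubes


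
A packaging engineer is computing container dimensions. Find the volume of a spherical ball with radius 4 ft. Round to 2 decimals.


Shape: sphere
Radius r = 4 ft
Formula: V = (4/3) * pi * r^3
r^3 = 64
(4/3) * 64 = 85.333333
V = 85.333333 * pi
V = 268.08
268.08 ft^3


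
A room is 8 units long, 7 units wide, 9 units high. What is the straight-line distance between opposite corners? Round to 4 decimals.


Shape: rectangular box (space diagonal)
l = 8 units, w = 7 units, h = 9 units
Visualize: the diagonal of the base, then a right triangle with that diagonal and the height.
Formula: d = sqrt(l^2 + w^2 + h^2)
l^2 + w^2 + h^2 = 64 + 49 + 81 = 194
d = sqrt(194)
d = 13.9284
13.9284 units
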